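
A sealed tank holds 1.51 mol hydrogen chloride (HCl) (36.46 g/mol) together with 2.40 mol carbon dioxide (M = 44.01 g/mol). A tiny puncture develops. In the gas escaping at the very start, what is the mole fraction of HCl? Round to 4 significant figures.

0.4087

The effusion rate of species i is ∝ p_i/√M_i ∝ n_i/√M_i.
Mole fraction of HCl in the effusate = (n_HCl/√M_HCl) / (n_HCl/√M_HCl + n_CO₂/√M_CO₂)
= (1.51/√36.46) / (1.51/√36.46 + 2.40/√44.01) = 0.2501/(0.2501 + 0.3618) = 0.4087.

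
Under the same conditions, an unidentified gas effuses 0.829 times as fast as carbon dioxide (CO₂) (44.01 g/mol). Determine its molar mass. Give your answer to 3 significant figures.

64.0 g/mol

By Graham's law, rate_X/rate_CO₂ = √(M_CO₂/M_X).
0.829 = √(44.01/M_X)
M_X = 44.01 / 0.829² = 44.01 / 0.6872 = 64.0 g/mol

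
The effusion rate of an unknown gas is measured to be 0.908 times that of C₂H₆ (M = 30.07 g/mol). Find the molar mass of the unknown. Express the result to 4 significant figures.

Using Graham's law: rate_X/rate_C₂H₆ = √(M_C₂H₆/M_X).
0.908 = √(30.07/M_X)
M_X = 30.07 / 0.908² = 30.07 / 0.8245 = 36.47 g/mol

36.47 g/mol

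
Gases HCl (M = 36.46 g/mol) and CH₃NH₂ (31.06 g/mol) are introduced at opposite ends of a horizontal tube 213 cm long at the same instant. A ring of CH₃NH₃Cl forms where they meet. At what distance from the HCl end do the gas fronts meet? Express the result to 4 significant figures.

102.2 cm

Graham's law gives d_HCl/d_CH₃NH₂ = rate_HCl/rate_CH₃NH₂ = √(M_CH₃NH₂/M_HCl) = √(31.06/36.46) = 0.9230.
With d_HCl + d_CH₃NH₂ = 213 cm, d_CH₃NH₂ = 213/(1 + 0.9230) = 110.8 cm.
d_HCl = 213 − 110.8 = 102.2 cm.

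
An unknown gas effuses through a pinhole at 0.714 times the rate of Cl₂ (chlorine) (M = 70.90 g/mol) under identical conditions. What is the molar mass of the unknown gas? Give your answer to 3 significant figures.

By Graham's law, rate_X/rate_Cl₂ = √(M_Cl₂/M_X).
0.714 = √(70.90/M_X)
M_X = 70.90 / 0.714² = 70.90 / 0.5098 = 139 g/mol

139 g/mol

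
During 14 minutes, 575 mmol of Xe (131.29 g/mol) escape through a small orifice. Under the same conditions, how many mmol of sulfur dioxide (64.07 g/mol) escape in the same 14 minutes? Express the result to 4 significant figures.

From Graham's law, rate_SO₂/rate_Xe = √(M_Xe/M_SO₂) = √(131.29/64.07) = √2.049 = 1.431.
So the amount for SO₂ is 575 × 1.431 = 823.1 mmol.

823.1 mmol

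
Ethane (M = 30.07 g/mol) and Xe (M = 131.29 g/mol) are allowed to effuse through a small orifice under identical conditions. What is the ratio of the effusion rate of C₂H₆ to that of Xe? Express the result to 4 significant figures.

Since effusion rate ∝ 1/√M, rate_C₂H₆/rate_Xe = √(M_Xe/M_C₂H₆) = √(131.29/30.07) = √4.366 = 2.090.

2.090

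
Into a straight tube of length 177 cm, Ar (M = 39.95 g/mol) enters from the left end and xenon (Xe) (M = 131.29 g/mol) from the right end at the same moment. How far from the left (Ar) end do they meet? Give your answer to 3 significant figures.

114 cm

In equal time, each gas travels a distance ∝ its rate ∝ 1/√M, so d_Ar/d_Xe = √(M_Xe/M_Ar) = √(131.29/39.95) = 1.813.
With d_Ar + d_Xe = 177 cm, d_Xe = 177/(1 + 1.813) = 62.93 cm.
d_Ar = 177 − 62.93 = 114 cm.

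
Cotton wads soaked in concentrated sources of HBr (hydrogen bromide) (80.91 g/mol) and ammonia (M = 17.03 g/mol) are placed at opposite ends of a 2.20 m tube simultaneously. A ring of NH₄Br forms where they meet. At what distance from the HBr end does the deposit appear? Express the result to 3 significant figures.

0.692 m

Distances travelled in equal time are proportional to diffusion rates, so d_HBr/d_NH₃ = √(M_NH₃/M_HBr) = √(17.03/80.91) = 0.4588.
With d_HBr + d_NH₃ = 2.20 m, d_NH₃ = 2.20/(1 + 0.4588) = 1.508 m.
d_HBr = 2.20 − 1.508 = 0.692 m.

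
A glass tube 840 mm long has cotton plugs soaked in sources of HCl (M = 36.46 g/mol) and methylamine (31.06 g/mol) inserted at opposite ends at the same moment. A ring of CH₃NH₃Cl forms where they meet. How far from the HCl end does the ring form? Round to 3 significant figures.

The fronts meet when d_HCl + d_CH₃NH₂ = L with d_HCl/d_CH₃NH₂ = √(M_CH₃NH₂/M_HCl) (Graham's law). Here √(M_CH₃NH₂/M_HCl) = √(31.06/36.46) = 0.9230.
With d_HCl + d_CH₃NH₂ = 840 mm, d_CH₃NH₂ = 840/(1 + 0.9230) = 436.8 mm.
d_HCl = 840 − 436.8 = 403 mm.

403 mm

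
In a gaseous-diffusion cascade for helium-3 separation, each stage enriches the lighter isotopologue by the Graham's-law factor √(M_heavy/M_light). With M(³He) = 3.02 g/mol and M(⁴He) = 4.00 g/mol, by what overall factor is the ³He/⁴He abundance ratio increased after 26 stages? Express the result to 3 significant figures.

38.6

Overall factor = α^26 with α = √(4.00/3.02), i.e. (4.00/3.02)^(26/2).
= 1.32450^13 = 38.6.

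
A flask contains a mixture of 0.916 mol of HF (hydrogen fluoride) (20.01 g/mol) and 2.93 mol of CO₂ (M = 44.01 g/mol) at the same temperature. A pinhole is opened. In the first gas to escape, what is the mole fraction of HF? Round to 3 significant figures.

0.317

Each component's effusion rate ∝ (its partial pressure)·(1/√M) ∝ n_i/√M_i.
x_HF(eff) = (n_HF/√M_HF) / (n_HF/√M_HF + n_CO₂/√M_CO₂)
= (0.916/√20.01) / (0.916/√20.01 + 2.93/√44.01) = 0.2048/(0.2048 + 0.4417) = 0.317.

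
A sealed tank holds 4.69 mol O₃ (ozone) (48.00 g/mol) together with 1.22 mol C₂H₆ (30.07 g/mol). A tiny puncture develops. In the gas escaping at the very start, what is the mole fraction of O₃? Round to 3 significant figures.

0.753

Effusion rate of each component ∝ n_i/√M_i (partial pressure × 1/√M).
x_O₃(eff) = (n_O₃/√M_O₃) / (n_O₃/√M_O₃ + n_C₂H₆/√M_C₂H₆)
= (4.69/√48.00) / (4.69/√48.00 + 1.22/√30.07) = 0.6769/(0.6769 + 0.2225) = 0.753.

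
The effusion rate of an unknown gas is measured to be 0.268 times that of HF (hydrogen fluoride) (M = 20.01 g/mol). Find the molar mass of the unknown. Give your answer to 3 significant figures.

From Graham's law, rate_X/rate_HF = √(M_HF/M_X).
0.268 = √(20.01/M_X)
M_X = 20.01 / 0.268² = 20.01 / 0.07182 = 279 g/mol

279 g/mol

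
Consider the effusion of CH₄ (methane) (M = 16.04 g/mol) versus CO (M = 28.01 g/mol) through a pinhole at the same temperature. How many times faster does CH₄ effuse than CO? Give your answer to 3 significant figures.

From Graham's law, rate_CH₄/rate_CO = √(M_CO/M_CH₄) = √(28.01/16.04) = √1.746 = 1.32.

1.32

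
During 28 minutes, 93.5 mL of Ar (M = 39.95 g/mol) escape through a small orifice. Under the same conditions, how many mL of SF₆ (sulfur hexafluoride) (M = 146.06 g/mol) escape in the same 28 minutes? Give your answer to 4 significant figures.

By Graham's law, rate_SF₆/rate_Ar = √(M_Ar/M_SF₆) = √(39.95/146.06) = √0.2735 = 0.5230.
So the volume for SF₆ is 93.5 × 0.5230 = 48.90 mL.

48.90 mL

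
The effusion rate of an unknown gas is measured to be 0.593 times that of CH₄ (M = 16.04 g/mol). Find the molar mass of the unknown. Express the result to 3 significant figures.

Graham's law gives rate_X/rate_CH₄ = √(M_CH₄/M_X).
0.593 = √(16.04/M_X)
M_X = 16.04 / 0.593² = 16.04 / 0.3516 = 45.6 g/mol

45.6 g/mol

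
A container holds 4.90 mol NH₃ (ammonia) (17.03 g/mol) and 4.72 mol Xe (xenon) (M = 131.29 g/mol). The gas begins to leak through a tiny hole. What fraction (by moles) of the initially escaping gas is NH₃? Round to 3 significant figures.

Rate_i ∝ x_i/√M_i (Graham's law weighted by mole fraction), so the effusate composition follows n_i/√M_i.
x_NH₃(eff) = (n_NH₃/√M_NH₃) / (n_NH₃/√M_NH₃ + n_Xe/√M_Xe)
= (4.90/√17.03) / (4.90/√17.03 + 4.72/√131.29) = 1.187/(1.187 + 0.4119) = 0.742.

0.742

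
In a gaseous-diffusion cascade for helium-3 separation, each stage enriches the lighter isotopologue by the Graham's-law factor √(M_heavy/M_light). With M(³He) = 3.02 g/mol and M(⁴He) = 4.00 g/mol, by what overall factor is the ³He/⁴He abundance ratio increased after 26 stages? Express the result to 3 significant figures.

After 26 stages the ratio has grown by (√(4.00/3.02))^26 = (4.00/3.02)^(26/2).
= 1.32450^13 = 38.6.

38.6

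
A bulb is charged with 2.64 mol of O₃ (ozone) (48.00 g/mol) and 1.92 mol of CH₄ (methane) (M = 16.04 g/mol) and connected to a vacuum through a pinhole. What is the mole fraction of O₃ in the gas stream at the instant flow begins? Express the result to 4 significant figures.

Effusion rate of each component ∝ n_i/√M_i (partial pressure × 1/√M).
So x_O₃ in the escaping gas = (n_O₃/√M_O₃) / Σ(n_i/√M_i)
= (2.64/√48.00) / (2.64/√48.00 + 1.92/√16.04) = 0.3811/(0.3811 + 0.4794) = 0.4428.

0.4428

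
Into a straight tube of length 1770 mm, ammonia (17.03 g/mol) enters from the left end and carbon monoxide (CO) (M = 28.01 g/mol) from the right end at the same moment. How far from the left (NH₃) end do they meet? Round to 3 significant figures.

The fronts meet when d_NH₃ + d_CO = L with d_NH₃/d_CO = √(M_CO/M_NH₃) (Graham's law). Here √(M_CO/M_NH₃) = √(28.01/17.03) = 1.282.
With d_NH₃ + d_CO = 1770 mm, d_CO = 1770/(1 + 1.282) = 775.5 mm.
d_NH₃ = 1770 − 775.5 = 995 mm.

995 mm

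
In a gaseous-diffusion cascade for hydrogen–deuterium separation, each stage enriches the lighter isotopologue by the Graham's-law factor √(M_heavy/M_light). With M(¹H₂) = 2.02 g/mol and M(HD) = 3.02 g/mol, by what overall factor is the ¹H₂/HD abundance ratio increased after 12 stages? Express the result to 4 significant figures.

Overall factor = α^12 with α = √(3.02/2.02), i.e. (3.02/2.02)^(12/2).
= 1.49505^6 = 11.17.

11.17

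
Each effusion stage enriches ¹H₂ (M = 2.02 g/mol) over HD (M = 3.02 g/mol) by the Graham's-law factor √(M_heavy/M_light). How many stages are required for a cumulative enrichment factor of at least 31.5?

Per stage α = (3.02/2.02)^(1/2) = 1.49505^0.5, giving ln α = 0.2011.
Need α^N ≥ 31.5 ⇒ N ≥ ln(31.5) / ln α = 3.450 / 0.2011 = 17.16.
Minimum whole number of stages: N = 18.

18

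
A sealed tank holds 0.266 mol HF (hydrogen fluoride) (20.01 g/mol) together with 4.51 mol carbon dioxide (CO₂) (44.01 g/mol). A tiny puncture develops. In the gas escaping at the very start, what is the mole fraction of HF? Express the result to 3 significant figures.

0.0804

Each component's effusion rate ∝ (its partial pressure)·(1/√M) ∝ n_i/√M_i.
Mole fraction of HF in the effusate = (n_HF/√M_HF) / (n_HF/√M_HF + n_CO₂/√M_CO₂)
= (0.266/√20.01) / (0.266/√20.01 + 4.51/√44.01) = 0.05946/(0.05946 + 0.6798) = 0.0804.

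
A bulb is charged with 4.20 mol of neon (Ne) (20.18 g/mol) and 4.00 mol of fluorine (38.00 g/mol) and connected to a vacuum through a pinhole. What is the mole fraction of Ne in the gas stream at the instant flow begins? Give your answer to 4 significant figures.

0.5903

Each component's effusion rate ∝ (its partial pressure)·(1/√M) ∝ n_i/√M_i.
So x_Ne in the escaping gas = (n_Ne/√M_Ne) / Σ(n_i/√M_i)
= (4.20/√20.18) / (4.20/√20.18 + 4.00/√38.00) = 0.9350/(0.9350 + 0.6489) = 0.5903.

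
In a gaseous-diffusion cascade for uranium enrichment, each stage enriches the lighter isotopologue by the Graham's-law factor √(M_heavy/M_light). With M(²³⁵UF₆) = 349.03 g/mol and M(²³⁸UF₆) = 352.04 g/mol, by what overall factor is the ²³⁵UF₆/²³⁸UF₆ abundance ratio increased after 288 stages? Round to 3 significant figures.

3.44

Each stage multiplies the ratio by α = √(352.04/349.03), so after 288 stages the overall factor is α^288 = (352.04/349.03)^(288/2).
= 1.00862^144 = 3.44.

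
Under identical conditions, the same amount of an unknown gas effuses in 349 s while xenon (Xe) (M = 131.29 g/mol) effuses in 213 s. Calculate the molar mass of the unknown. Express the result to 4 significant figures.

352.5 g/mol

From Graham's law, t_X/t_Xe = √(M_X/M_Xe).
349/213 = 1.638 = √(M_X/131.29)
M_X = 131.29 × 1.638² = 131.29 × 2.685 = 352.5 g/mol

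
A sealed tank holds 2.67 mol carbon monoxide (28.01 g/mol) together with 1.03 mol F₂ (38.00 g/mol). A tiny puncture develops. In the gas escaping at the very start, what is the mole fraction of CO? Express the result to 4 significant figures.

0.7512

Rate_i ∝ x_i/√M_i (Graham's law weighted by mole fraction), so the effusate composition follows n_i/√M_i.
x_CO(eff) = (n_CO/√M_CO) / (n_CO/√M_CO + n_F₂/√M_F₂)
= (2.67/√28.01) / (2.67/√28.01 + 1.03/√38.00) = 0.5045/(0.5045 + 0.1671) = 0.7512.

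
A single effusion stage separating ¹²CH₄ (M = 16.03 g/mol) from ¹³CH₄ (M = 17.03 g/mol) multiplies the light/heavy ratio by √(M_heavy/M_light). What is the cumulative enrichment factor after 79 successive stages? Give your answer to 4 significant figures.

10.92

After 79 stages the ratio has grown by (√(17.03/16.03))^79 = (17.03/16.03)^(79/2).
= 1.06238^(79/2) = 10.92.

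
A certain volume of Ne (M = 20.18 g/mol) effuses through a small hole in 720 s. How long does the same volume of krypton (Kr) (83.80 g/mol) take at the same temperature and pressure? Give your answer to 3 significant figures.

1470 s

Graham's law gives t_Kr/t_Ne = √(M_Kr/M_Ne) = √(83.80/20.18) = √4.153 = 2.038.
So the time for Kr is 720 × 2.038 = 1470 s.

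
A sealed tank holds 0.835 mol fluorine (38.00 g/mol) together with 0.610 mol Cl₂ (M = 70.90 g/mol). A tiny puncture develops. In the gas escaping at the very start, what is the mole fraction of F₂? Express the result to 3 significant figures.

0.652

Effusion rate of each component ∝ n_i/√M_i (partial pressure × 1/√M).
x_F₂(eff) = (n_F₂/√M_F₂) / (n_F₂/√M_F₂ + n_Cl₂/√M_Cl₂)
= (0.835/√38.00) / (0.835/√38.00 + 0.610/√70.90) = 0.1355/(0.1355 + 0.07244) = 0.652.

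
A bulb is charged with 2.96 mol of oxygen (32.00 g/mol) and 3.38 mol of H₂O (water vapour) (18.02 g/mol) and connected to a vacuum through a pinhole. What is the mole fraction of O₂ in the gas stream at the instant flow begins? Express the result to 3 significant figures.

Effusion rate of each component ∝ n_i/√M_i (partial pressure × 1/√M).
So x_O₂ in the escaping gas = (n_O₂/√M_O₂) / Σ(n_i/√M_i)
= (2.96/√32.00) / (2.96/√32.00 + 3.38/√18.02) = 0.5233/(0.5233 + 0.7962) = 0.397.

0.397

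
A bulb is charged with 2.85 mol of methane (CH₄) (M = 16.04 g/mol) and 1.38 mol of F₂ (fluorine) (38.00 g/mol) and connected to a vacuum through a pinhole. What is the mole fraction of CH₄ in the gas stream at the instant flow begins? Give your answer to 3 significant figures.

0.761

Each component's effusion rate ∝ (its partial pressure)·(1/√M) ∝ n_i/√M_i.
So x_CH₄ in the escaping gas = (n_CH₄/√M_CH₄) / Σ(n_i/√M_i)
= (2.85/√16.04) / (2.85/√16.04 + 1.38/√38.00) = 0.7116/(0.7116 + 0.2239) = 0.761.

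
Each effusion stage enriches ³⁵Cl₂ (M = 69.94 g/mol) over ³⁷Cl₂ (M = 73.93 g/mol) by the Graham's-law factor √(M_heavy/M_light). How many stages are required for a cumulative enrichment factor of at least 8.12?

Single-stage factor α = √(73.93/69.94), so ln α = ½ ln(1.05705) = 0.02774.
Need α^N ≥ 8.12 ⇒ N ≥ ln(8.12) / ln α = 2.094 / 0.02774 = 75.50.
Rounding up, N = 76 stages.

76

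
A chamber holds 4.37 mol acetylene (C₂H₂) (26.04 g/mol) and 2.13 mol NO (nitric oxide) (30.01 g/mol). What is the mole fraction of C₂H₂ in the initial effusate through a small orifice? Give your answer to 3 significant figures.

Rate_i ∝ x_i/√M_i (Graham's law weighted by mole fraction), so the effusate composition follows n_i/√M_i.
x_C₂H₂(eff) = (n_C₂H₂/√M_C₂H₂) / (n_C₂H₂/√M_C₂H₂ + n_NO/√M_NO)
= (4.37/√26.04) / (4.37/√26.04 + 2.13/√30.01) = 0.8564/(0.8564 + 0.3888) = 0.688.

0.688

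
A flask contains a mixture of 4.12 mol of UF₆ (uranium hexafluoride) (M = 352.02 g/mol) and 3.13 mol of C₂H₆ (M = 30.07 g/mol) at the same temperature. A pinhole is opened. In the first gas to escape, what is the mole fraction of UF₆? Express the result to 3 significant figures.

The effusion rate of species i is ∝ p_i/√M_i ∝ n_i/√M_i.
So x_UF₆ in the escaping gas = (n_UF₆/√M_UF₆) / Σ(n_i/√M_i)
= (4.12/√352.02) / (4.12/√352.02 + 3.13/√30.07) = 0.2196/(0.2196 + 0.5708) = 0.278.

0.278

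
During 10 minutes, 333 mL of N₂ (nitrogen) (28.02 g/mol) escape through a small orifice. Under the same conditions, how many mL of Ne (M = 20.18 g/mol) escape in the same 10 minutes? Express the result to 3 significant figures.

Since effusion rate ∝ 1/√M, rate_Ne/rate_N₂ = √(M_N₂/M_Ne) = √(28.02/20.18) = √1.389 = 1.178.
So the volume for Ne is 333 × 1.178 = 392 mL.

392 mL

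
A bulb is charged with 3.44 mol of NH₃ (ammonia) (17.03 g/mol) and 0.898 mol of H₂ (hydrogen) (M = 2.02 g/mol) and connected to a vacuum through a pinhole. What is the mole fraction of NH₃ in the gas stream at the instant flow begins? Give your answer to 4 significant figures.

0.5688

Effusion rate of each component ∝ n_i/√M_i (partial pressure × 1/√M).
Mole fraction of NH₃ in the effusate = (n_NH₃/√M_NH₃) / (n_NH₃/√M_NH₃ + n_H₂/√M_H₂)
= (3.44/√17.03) / (3.44/√17.03 + 0.898/√2.02) = 0.8336/(0.8336 + 0.6318) = 0.5688.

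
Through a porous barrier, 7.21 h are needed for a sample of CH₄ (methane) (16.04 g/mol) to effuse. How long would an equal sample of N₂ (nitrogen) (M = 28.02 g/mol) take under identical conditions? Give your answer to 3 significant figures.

By Graham's law, t_N₂/t_CH₄ = √(M_N₂/M_CH₄) = √(28.02/16.04) = √1.747 = 1.322.
So the time for N₂ is 7.21 × 1.322 = 9.53 h.

9.53 h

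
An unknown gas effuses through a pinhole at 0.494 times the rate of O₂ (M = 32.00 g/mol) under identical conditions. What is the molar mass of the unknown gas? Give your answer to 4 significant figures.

Using Graham's law: rate_X/rate_O₂ = √(M_O₂/M_X).
0.494 = √(32.00/M_X)
M_X = 32.00 / 0.494² = 32.00 / 0.2440 = 131.1 g/mol

131.1 g/mol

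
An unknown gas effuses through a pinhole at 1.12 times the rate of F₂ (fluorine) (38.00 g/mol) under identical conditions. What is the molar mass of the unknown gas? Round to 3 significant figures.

30.3 g/mol

Using Graham's law: rate_X/rate_F₂ = √(M_F₂/M_X).
1.12 = √(38.00/M_X)
M_X = 38.00 / 1.12² = 38.00 / 1.254 = 30.3 g/mol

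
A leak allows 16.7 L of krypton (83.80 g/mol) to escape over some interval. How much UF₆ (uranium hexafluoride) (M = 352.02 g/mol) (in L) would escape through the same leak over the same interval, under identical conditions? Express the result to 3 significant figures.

8.15 L

From Graham's law, rate_UF₆/rate_Kr = √(M_Kr/M_UF₆) = √(83.80/352.02) = √0.2381 = 0.4879.
So the volume for UF₆ is 16.7 × 0.4879 = 8.15 L.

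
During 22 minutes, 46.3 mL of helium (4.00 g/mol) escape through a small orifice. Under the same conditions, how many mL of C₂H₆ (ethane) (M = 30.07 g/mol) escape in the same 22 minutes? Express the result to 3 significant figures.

16.9 mL

By Graham's law, rate_C₂H₆/rate_He = √(M_He/M_C₂H₆) = √(4.00/30.07) = √0.1330 = 0.3647.
So the volume for C₂H₆ is 46.3 × 0.3647 = 16.9 mL.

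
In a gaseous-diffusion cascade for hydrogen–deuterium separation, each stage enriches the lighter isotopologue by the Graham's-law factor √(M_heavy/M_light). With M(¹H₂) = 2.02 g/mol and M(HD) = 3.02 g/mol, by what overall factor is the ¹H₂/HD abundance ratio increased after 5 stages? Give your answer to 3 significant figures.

After 5 stages the ratio has grown by (√(3.02/2.02))^5 = (3.02/2.02)^(5/2).
= 1.49505^(5/2) = 2.73.

2.73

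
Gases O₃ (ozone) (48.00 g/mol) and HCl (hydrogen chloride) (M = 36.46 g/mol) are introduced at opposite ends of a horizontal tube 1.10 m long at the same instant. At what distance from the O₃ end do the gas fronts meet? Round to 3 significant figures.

Distances travelled in equal time are proportional to diffusion rates, so d_O₃/d_HCl = √(M_HCl/M_O₃) = √(36.46/48.00) = 0.8715.
With d_O₃ + d_HCl = 1.10 m, d_HCl = 1.10/(1 + 0.8715) = 0.5878 m.
d_O₃ = 1.10 − 0.5878 = 0.512 m.

0.512 m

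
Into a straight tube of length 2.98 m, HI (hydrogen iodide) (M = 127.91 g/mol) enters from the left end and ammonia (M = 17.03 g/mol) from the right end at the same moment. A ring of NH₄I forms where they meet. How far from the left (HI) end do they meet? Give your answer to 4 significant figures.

The fronts meet when d_HI + d_NH₃ = L with d_HI/d_NH₃ = √(M_NH₃/M_HI) (Graham's law). Here √(M_NH₃/M_HI) = √(17.03/127.91) = 0.3649.
With d_HI + d_NH₃ = 2.98 m, d_NH₃ = 2.98/(1 + 0.3649) = 2.183 m.
d_HI = 2.98 − 2.183 = 0.7967 m.

0.7967 m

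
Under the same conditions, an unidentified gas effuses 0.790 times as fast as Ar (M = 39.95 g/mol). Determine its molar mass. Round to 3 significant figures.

64.0 g/mol

By Graham's law, rate_X/rate_Ar = √(M_Ar/M_X).
0.790 = √(39.95/M_X)
M_X = 39.95 / 0.790² = 39.95 / 0.6241 = 64.0 g/mol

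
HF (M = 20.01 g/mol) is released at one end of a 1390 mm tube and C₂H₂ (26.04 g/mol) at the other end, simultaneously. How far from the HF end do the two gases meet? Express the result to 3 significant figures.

741 mm

In equal time, each gas travels a distance ∝ its rate ∝ 1/√M, so d_HF/d_C₂H₂ = √(M_C₂H₂/M_HF) = √(26.04/20.01) = 1.141.
With d_HF + d_C₂H₂ = 1390 mm, d_C₂H₂ = 1390/(1 + 1.141) = 649.3 mm.
d_HF = 1390 − 649.3 = 741 mm.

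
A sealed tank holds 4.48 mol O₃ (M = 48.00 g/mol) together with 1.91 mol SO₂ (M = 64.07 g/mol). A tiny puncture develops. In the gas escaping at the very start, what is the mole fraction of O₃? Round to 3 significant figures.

The effusion rate of species i is ∝ p_i/√M_i ∝ n_i/√M_i.
x_O₃(eff) = (n_O₃/√M_O₃) / (n_O₃/√M_O₃ + n_SO₂/√M_SO₂)
= (4.48/√48.00) / (4.48/√48.00 + 1.91/√64.07) = 0.6466/(0.6466 + 0.2386) = 0.730.

0.730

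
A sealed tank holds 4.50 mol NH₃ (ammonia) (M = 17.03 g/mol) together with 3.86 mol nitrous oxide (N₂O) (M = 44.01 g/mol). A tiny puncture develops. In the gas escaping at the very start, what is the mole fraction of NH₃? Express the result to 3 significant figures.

0.652

Each component's effusion rate ∝ (its partial pressure)·(1/√M) ∝ n_i/√M_i.
x_NH₃(eff) = (n_NH₃/√M_NH₃) / (n_NH₃/√M_NH₃ + n_N₂O/√M_N₂O)
= (4.50/√17.03) / (4.50/√17.03 + 3.86/√44.01) = 1.090/(1.090 + 0.5819) = 0.652.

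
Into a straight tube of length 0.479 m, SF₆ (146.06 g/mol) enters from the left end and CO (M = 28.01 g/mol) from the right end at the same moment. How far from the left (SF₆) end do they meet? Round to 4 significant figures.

Distances travelled in equal time are proportional to diffusion rates, so d_SF₆/d_CO = √(M_CO/M_SF₆) = √(28.01/146.06) = 0.4379.
With d_SF₆ + d_CO = 0.479 m, d_CO = 0.479/(1 + 0.4379) = 0.3331 m.
d_SF₆ = 0.479 − 0.3331 = 0.1459 m.

0.1459 m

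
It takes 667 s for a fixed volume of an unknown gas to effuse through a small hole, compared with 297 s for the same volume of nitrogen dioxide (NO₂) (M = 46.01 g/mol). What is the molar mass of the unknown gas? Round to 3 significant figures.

Using Graham's law: t_X/t_NO₂ = √(M_X/M_NO₂).
667/297 = 2.246 = √(M_X/46.01)
M_X = 46.01 × 2.246² = 46.01 × 5.044 = 232 g/mol

232 g/mol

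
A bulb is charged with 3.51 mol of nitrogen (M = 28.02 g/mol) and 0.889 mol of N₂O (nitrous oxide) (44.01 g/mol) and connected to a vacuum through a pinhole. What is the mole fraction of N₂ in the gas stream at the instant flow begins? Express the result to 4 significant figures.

0.8319

Effusion rate of each component ∝ n_i/√M_i (partial pressure × 1/√M).
Mole fraction of N₂ in the effusate = (n_N₂/√M_N₂) / (n_N₂/√M_N₂ + n_N₂O/√M_N₂O)
= (3.51/√28.02) / (3.51/√28.02 + 0.889/√44.01) = 0.6631/(0.6631 + 0.1340) = 0.8319.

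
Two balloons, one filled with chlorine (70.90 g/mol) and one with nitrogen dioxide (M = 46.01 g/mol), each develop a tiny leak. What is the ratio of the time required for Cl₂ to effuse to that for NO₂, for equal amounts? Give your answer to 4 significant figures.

1.241

By Graham's law, t_Cl₂/t_NO₂ = √(M_Cl₂/M_NO₂) = √(70.90/46.01) = √1.541 = 1.241.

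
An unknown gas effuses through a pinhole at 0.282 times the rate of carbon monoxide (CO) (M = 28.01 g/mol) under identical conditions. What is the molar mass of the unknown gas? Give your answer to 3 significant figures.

352 g/mol

Using Graham's law: rate_X/rate_CO = √(M_CO/M_X).
0.282 = √(28.01/M_X)
M_X = 28.01 / 0.282² = 28.01 / 0.07952 = 352 g/mol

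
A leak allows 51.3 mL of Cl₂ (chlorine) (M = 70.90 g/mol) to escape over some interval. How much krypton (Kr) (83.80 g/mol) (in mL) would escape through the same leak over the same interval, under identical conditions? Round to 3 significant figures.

Graham's law gives rate_Kr/rate_Cl₂ = √(M_Cl₂/M_Kr) = √(70.90/83.80) = √0.8461 = 0.9198.
So the volume for Kr is 51.3 × 0.9198 = 47.2 mL.

47.2 mL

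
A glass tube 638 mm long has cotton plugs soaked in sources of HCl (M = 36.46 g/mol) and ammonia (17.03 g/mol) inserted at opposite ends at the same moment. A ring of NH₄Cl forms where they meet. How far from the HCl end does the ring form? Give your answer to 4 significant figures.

259.0 mm

Graham's law gives d_HCl/d_NH₃ = rate_HCl/rate_NH₃ = √(M_NH₃/M_HCl) = √(17.03/36.46) = 0.6834.
With d_HCl + d_NH₃ = 638 mm, d_NH₃ = 638/(1 + 0.6834) = 379.0 mm.
d_HCl = 638 − 379.0 = 259.0 mm.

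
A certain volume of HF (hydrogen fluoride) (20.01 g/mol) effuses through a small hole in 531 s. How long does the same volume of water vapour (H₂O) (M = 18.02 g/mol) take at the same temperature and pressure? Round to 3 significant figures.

By Graham's law, t_H₂O/t_HF = √(M_H₂O/M_HF) = √(18.02/20.01) = √0.9005 = 0.9490.
So the time for H₂O is 531 × 0.9490 = 504 s.

504 s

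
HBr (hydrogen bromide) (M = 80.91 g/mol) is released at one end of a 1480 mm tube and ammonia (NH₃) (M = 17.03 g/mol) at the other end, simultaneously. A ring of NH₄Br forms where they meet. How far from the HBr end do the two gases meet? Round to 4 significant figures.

465.5 mm

Graham's law gives d_HBr/d_NH₃ = rate_HBr/rate_NH₃ = √(M_NH₃/M_HBr) = √(17.03/80.91) = 0.4588.
With d_HBr + d_NH₃ = 1480 mm, d_NH₃ = 1480/(1 + 0.4588) = 1015 mm.
d_HBr = 1480 − 1015 = 465.5 mm.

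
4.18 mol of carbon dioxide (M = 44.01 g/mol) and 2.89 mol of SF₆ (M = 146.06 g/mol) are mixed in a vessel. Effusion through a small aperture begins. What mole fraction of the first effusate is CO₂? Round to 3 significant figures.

Each component's effusion rate ∝ (its partial pressure)·(1/√M) ∝ n_i/√M_i.
So x_CO₂ in the escaping gas = (n_CO₂/√M_CO₂) / Σ(n_i/√M_i)
= (4.18/√44.01) / (4.18/√44.01 + 2.89/√146.06) = 0.6301/(0.6301 + 0.2391) = 0.725.

0.725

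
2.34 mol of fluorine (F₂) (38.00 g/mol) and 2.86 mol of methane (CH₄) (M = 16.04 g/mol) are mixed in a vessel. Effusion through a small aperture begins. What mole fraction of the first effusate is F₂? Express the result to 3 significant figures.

The effusion rate of species i is ∝ p_i/√M_i ∝ n_i/√M_i.
Mole fraction of F₂ in the effusate = (n_F₂/√M_F₂) / (n_F₂/√M_F₂ + n_CH₄/√M_CH₄)
= (2.34/√38.00) / (2.34/√38.00 + 2.86/√16.04) = 0.3796/(0.3796 + 0.7141) = 0.347.

0.347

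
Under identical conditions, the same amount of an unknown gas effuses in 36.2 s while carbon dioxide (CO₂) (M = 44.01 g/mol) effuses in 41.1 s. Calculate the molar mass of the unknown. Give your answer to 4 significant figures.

By Graham's law, t_X/t_CO₂ = √(M_X/M_CO₂).
36.2/41.1 = 0.8808 = √(M_X/44.01)
M_X = 44.01 × 0.8808² = 44.01 × 0.7758 = 34.14 g/mol

34.14 g/mol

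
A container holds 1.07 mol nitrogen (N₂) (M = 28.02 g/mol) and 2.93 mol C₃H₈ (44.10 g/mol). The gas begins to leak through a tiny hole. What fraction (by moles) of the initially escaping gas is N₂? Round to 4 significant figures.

Each component's effusion rate ∝ (its partial pressure)·(1/√M) ∝ n_i/√M_i.
Mole fraction of N₂ in the effusate = (n_N₂/√M_N₂) / (n_N₂/√M_N₂ + n_C₃H₈/√M_C₃H₈)
= (1.07/√28.02) / (1.07/√28.02 + 2.93/√44.10) = 0.2021/(0.2021 + 0.4412) = 0.3142.

0.3142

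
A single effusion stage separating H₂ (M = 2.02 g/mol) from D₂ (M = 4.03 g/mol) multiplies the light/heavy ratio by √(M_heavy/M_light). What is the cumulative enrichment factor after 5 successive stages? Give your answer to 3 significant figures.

5.62

Overall factor = α^5 with α = √(4.03/2.02), i.e. (4.03/2.02)^(5/2).
= 1.99505^(5/2) = 5.62.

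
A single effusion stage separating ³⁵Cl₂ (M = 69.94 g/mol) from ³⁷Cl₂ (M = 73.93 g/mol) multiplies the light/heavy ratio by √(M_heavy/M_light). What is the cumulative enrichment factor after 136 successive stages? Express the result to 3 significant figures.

43.5

The single-stage factor is √(M_heavy/M_light), so 136 stages give [√(73.93/69.94)]^136 = (73.93/69.94)^(136/2).
= 1.05705^68 = 43.5.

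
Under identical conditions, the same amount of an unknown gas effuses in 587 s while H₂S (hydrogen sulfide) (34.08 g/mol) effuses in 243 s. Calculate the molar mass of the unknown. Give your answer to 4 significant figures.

By Graham's law, t_X/t_H₂S = √(M_X/M_H₂S).
587/243 = 2.416 = √(M_X/34.08)
M_X = 34.08 × 2.416² = 34.08 × 5.835 = 198.9 g/mol

198.9 g/mol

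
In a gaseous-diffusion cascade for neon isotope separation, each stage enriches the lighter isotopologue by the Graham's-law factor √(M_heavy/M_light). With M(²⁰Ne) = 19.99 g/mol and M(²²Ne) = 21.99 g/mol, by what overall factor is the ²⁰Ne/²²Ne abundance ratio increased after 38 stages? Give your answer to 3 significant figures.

The single-stage factor is √(M_heavy/M_light), so 38 stages give [√(21.99/19.99)]^38 = (21.99/19.99)^(38/2).
= 1.10005^19 = 6.12.

6.12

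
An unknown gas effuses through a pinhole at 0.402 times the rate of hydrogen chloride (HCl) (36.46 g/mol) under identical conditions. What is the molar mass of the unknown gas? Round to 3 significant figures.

Graham's law gives rate_X/rate_HCl = √(M_HCl/M_X).
0.402 = √(36.46/M_X)
M_X = 36.46 / 0.402² = 36.46 / 0.1616 = 226 g/mol

226 g/mol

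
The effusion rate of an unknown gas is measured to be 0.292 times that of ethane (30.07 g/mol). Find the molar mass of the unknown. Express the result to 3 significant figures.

353 g/mol

Graham's law gives rate_X/rate_C₂H₆ = √(M_C₂H₆/M_X).
0.292 = √(30.07/M_X)
M_X = 30.07 / 0.292² = 30.07 / 0.08526 = 353 g/mol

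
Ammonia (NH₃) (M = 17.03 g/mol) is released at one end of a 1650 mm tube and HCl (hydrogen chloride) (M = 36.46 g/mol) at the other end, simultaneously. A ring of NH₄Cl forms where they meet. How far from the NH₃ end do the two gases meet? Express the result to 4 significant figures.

980.1 mm

In equal time, each gas travels a distance ∝ its rate ∝ 1/√M, so d_NH₃/d_HCl = √(M_HCl/M_NH₃) = √(36.46/17.03) = 1.463.
With d_NH₃ + d_HCl = 1650 mm, d_HCl = 1650/(1 + 1.463) = 669.9 mm.
d_NH₃ = 1650 − 669.9 = 980.1 mm.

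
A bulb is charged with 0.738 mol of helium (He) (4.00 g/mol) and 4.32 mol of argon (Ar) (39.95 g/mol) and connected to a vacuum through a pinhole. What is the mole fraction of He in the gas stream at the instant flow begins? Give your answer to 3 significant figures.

0.351

Each component's effusion rate ∝ (its partial pressure)·(1/√M) ∝ n_i/√M_i.
Mole fraction of He in the effusate = (n_He/√M_He) / (n_He/√M_He + n_Ar/√M_Ar)
= (0.738/√4.00) / (0.738/√4.00 + 4.32/√39.95) = 0.3690/(0.3690 + 0.6835) = 0.351.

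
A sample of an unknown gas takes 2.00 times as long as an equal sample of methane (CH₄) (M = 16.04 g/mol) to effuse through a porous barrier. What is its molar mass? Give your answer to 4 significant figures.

From Graham's law, t_X/t_CH₄ = √(M_X/M_CH₄).
2.00 = √(M_X/16.04)
M_X = 16.04 × 2.00² = 16.04 × 4.000 = 64.16 g/mol

64.16 g/mol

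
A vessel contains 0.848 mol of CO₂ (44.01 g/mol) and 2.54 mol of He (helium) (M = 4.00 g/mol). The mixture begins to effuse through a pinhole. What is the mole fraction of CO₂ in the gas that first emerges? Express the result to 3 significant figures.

0.0914

Rate_i ∝ x_i/√M_i (Graham's law weighted by mole fraction), so the effusate composition follows n_i/√M_i.
So x_CO₂ in the escaping gas = (n_CO₂/√M_CO₂) / Σ(n_i/√M_i)
= (0.848/√44.01) / (0.848/√44.01 + 2.54/√4.00) = 0.1278/(0.1278 + 1.270) = 0.0914.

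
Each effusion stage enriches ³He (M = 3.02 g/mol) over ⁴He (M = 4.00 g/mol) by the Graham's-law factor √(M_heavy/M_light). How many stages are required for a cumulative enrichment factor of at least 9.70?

17

With α = √(4.00/3.02) per stage, ln α = ½ ln(1.32450) = 0.1405.
Need α^N ≥ 9.70 ⇒ N ≥ ln(9.70) / ln α = 2.272 / 0.1405 = 16.17.
Minimum whole number of stages: N = 17.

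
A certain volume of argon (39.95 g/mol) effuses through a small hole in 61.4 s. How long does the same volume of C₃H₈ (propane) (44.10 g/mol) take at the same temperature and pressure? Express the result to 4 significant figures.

Graham's law gives t_C₃H₈/t_Ar = √(M_C₃H₈/M_Ar) = √(44.10/39.95) = √1.104 = 1.051.
So the time for C₃H₈ is 61.4 × 1.051 = 64.51 s.

64.51 s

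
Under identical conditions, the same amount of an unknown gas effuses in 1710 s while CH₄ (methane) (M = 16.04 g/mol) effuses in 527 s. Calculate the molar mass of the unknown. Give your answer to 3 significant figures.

By Graham's law, t_X/t_CH₄ = √(M_X/M_CH₄).
1710/527 = 3.245 = √(M_X/16.04)
M_X = 16.04 × 3.245² = 16.04 × 10.53 = 169 g/mol

169 g/mol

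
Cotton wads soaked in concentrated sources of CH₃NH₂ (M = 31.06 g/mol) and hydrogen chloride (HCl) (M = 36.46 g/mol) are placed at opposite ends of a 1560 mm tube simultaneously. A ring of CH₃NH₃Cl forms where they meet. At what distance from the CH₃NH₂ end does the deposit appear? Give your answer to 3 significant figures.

811 mm

Graham's law gives d_CH₃NH₂/d_HCl = rate_CH₃NH₂/rate_HCl = √(M_HCl/M_CH₃NH₂) = √(36.46/31.06) = 1.083.
With d_CH₃NH₂ + d_HCl = 1560 mm, d_HCl = 1560/(1 + 1.083) = 748.8 mm.
d_CH₃NH₂ = 1560 − 748.8 = 811 mm.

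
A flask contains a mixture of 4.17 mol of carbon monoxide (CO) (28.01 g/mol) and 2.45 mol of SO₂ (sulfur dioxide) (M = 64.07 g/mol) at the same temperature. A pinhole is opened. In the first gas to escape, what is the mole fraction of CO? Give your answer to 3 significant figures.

0.720

Effusion rate of each component ∝ n_i/√M_i (partial pressure × 1/√M).
So x_CO in the escaping gas = (n_CO/√M_CO) / Σ(n_i/√M_i)
= (4.17/√28.01) / (4.17/√28.01 + 2.45/√64.07) = 0.7879/(0.7879 + 0.3061) = 0.720.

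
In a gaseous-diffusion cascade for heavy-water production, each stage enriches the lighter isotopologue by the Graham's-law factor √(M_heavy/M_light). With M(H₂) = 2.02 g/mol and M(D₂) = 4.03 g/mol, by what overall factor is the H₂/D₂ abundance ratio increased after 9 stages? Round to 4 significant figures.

After 9 stages the ratio has grown by (√(4.03/2.02))^9 = (4.03/2.02)^(9/2).
= 1.99505^(9/2) = 22.38.

22.38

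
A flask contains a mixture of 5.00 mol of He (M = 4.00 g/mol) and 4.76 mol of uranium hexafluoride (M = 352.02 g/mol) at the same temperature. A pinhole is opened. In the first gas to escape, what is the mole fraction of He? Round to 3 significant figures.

Each component's effusion rate ∝ (its partial pressure)·(1/√M) ∝ n_i/√M_i.
Mole fraction of He in the effusate = (n_He/√M_He) / (n_He/√M_He + n_UF₆/√M_UF₆)
= (5.00/√4.00) / (5.00/√4.00 + 4.76/√352.02) = 2.500/(2.500 + 0.2537) = 0.908.

0.908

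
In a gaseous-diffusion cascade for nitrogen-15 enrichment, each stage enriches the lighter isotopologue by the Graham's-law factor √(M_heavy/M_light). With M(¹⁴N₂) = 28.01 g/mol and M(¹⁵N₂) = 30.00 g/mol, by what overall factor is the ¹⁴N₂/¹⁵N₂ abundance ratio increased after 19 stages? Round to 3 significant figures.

The single-stage factor is √(M_heavy/M_light), so 19 stages give [√(30.00/28.01)]^19 = (30.00/28.01)^(19/2).
= 1.07105^(19/2) = 1.92.

1.92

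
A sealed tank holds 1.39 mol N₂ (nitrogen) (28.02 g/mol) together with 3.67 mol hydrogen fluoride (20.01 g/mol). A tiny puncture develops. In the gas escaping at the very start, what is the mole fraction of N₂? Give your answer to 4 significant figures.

0.2425

The effusion rate of species i is ∝ p_i/√M_i ∝ n_i/√M_i.
x_N₂(eff) = (n_N₂/√M_N₂) / (n_N₂/√M_N₂ + n_HF/√M_HF)
= (1.39/√28.02) / (1.39/√28.02 + 3.67/√20.01) = 0.2626/(0.2626 + 0.8204) = 0.2425.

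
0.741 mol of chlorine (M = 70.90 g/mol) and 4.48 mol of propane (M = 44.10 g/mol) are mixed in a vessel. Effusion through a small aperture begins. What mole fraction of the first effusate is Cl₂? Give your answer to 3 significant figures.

Effusion rate of each component ∝ n_i/√M_i (partial pressure × 1/√M).
x_Cl₂(eff) = (n_Cl₂/√M_Cl₂) / (n_Cl₂/√M_Cl₂ + n_C₃H₈/√M_C₃H₈)
= (0.741/√70.90) / (0.741/√70.90 + 4.48/√44.10) = 0.08800/(0.08800 + 0.6746) = 0.115.

0.115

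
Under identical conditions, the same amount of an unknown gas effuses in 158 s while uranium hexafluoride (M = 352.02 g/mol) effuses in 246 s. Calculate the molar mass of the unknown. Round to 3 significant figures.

145 g/mol

From Graham's law, t_X/t_UF₆ = √(M_X/M_UF₆).
158/246 = 0.6423 = √(M_X/352.02)
M_X = 352.02 × 0.6423² = 352.02 × 0.4125 = 145 g/mol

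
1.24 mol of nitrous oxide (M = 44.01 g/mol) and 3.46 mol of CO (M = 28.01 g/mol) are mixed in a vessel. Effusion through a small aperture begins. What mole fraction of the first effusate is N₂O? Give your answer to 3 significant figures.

0.222

Effusion rate of each component ∝ n_i/√M_i (partial pressure × 1/√M).
x_N₂O(eff) = (n_N₂O/√M_N₂O) / (n_N₂O/√M_N₂O + n_CO/√M_CO)
= (1.24/√44.01) / (1.24/√44.01 + 3.46/√28.01) = 0.1869/(0.1869 + 0.6538) = 0.222.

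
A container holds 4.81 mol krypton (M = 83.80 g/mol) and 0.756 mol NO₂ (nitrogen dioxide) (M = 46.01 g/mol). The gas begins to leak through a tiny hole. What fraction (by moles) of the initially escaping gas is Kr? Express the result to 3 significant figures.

Rate_i ∝ x_i/√M_i (Graham's law weighted by mole fraction), so the effusate composition follows n_i/√M_i.
So x_Kr in the escaping gas = (n_Kr/√M_Kr) / Σ(n_i/√M_i)
= (4.81/√83.80) / (4.81/√83.80 + 0.756/√46.01) = 0.5254/(0.5254 + 0.1115) = 0.825.

0.825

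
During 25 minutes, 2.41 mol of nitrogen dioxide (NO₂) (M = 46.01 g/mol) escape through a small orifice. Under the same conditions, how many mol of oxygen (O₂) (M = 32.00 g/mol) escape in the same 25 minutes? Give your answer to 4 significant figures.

By Graham's law, rate_O₂/rate_NO₂ = √(M_NO₂/M_O₂) = √(46.01/32.00) = √1.438 = 1.199.
So the amount for O₂ is 2.41 × 1.199 = 2.890 mol.

2.890 mol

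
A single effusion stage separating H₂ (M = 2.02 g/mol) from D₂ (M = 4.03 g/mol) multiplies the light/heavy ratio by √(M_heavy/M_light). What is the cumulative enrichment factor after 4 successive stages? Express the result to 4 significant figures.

3.980

After 4 stages the ratio has grown by (√(4.03/2.02))^4 = (4.03/2.02)^(4/2).
= 1.99505^2 = 3.980.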